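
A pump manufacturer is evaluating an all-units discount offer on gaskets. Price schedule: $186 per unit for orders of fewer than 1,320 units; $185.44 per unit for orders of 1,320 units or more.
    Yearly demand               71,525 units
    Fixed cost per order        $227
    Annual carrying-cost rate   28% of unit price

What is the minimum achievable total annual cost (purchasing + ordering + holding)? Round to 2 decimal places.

H₁ = 28%×$186 = $52.0800;  H₂ = 28%×$185.44 = $51.9232
EOQ₁ = √(2×71,525×227/52.0800) = 789.63  (< 1,320, feasible at tier 1)
EOQ₂ = √(2×71,525×227/51.9232) = 790.82  (< 1,320 → use Q = 1,320 at tier-2 price)
TC(tier 1 (EOQ₁), Q≈789.6) = $13,344,773.72
TC(tier 2, Q≈1,320.0) = $13,310,165.44
Minimum at tier 2: $13,310,165.44

$13,310,165.44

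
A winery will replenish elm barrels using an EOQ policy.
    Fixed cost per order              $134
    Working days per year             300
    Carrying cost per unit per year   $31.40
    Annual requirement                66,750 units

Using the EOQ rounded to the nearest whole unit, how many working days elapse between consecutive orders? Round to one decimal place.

EOQ = √(2DS/H) = √(2 × 66,750 × 134 / 31.4)
    = √(569,713.38) ≈ 754.79 → Q = 755 units
Cycle time = (working days × Q)/D = (300 × 755) / 66,750 = 3.393 days

3.4 days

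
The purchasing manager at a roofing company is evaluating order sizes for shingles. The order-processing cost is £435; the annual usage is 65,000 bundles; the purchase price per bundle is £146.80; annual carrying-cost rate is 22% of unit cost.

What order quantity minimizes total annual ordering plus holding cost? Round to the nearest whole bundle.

Carrying cost H = £146.8 × 22% = £32.2960/bundle/yr
Optimal lot size Q* = (2 × 65,000 × £435 / £32.296)^½ ≈ 1,323.25

1,323 bundles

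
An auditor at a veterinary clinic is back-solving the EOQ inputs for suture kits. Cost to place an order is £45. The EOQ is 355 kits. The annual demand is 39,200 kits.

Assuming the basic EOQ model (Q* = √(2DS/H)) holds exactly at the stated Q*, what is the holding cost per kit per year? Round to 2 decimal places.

Since Q* = (2DS/H)^½, squaring gives Q*²·H = 2DS.
H = 2DS / Q² = 2 × 39,200 × 45 / 355² = 27.9944

£27.99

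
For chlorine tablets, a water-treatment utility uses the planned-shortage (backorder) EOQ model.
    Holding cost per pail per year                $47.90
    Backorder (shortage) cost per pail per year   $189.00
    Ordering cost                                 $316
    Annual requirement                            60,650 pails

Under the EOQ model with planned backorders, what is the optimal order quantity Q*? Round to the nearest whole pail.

Basic EOQ = √(2·60,650·316/47.9) = 894.553
Backorder adjustment √((H+b)/b) = √((47.9+189)/189) = 1.1196
Q* = 894.553 × 1.1196 ≈ 1,001.52

1,002 pails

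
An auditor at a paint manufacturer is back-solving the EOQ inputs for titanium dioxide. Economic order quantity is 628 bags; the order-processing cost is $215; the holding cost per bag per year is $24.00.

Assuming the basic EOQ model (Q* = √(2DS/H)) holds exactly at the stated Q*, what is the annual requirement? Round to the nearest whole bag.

22,012 bags per year

Since Q* = (2DS/H)^½, squaring gives Q*²·H = 2DS.
D = Q²H / (2S) = 628² × 24 / (2 × 215) = 22,012.13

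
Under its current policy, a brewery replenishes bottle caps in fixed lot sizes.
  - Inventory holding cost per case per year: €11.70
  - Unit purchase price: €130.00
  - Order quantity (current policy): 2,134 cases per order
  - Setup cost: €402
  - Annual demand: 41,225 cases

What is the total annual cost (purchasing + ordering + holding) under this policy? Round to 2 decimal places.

Orders/yr = 41,225/2,134 = 19.318; ordering cost = 19.318 × €402 = €7,765.91
Average inventory = 2,134/2 = 1067; holding cost = 1067 × €11.7 = €12,483.90
Purchase cost = D·C = 41,225 × 130 = €5,359,250.00
Total = €7,765.91 + €12,483.90 + €5,359,250.00 = €5,379,499.81

€5,379,499.81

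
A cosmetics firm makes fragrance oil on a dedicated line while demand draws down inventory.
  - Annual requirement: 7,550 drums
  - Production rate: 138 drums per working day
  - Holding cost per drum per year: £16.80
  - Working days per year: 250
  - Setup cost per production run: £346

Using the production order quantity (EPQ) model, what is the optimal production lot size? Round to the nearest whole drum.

d = 7,550/250 = 30.2000 drums/day;  effective holding cost H(1 − d/p) = 16.8·(1 − 30.2000/138) = 13.12348
Q* = √(2DS / H_eff) = √(2·7,550·346 / 13.12348) ≈ 630.96

631 drums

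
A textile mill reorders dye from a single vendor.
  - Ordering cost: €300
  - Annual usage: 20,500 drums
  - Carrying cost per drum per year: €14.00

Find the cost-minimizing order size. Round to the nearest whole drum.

Q* = √(2·D·S / H) = √(2·20,500·300 / 14) = √878,571.4 ≈ 937.32

937 drums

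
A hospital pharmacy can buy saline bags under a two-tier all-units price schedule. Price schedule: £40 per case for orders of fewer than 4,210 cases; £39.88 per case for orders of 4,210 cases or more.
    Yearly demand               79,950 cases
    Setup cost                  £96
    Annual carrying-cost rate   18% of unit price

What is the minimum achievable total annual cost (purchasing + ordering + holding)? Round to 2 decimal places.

H₁ = 18%×£40 = £7.2000;  H₂ = 18%×£39.88 = £7.1784
EOQ₁ = √(2×79,950×96/7.2000) = 1,460.14  (< 4,210, feasible at tier 1)
EOQ₂ = √(2×79,950×96/7.1784) = 1,462.33  (< 4,210 → use Q = 4,210 at tier-2 price)
TC(tier 1 (EOQ₁), Q≈1,460.1) = £3,208,512.99
TC(tier 2, Q≈4,210.0) = £3,205,339.62
Minimum at tier 2: £3,205,339.62

£3,205,339.62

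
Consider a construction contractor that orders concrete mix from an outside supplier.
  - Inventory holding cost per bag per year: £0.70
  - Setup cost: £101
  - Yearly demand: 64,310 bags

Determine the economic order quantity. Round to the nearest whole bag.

2DS/H = 2·64,310·101/0.7 = 18,558,028.57
EOQ = √18,558,028.57 ≈ 4,307.90

4,308 bags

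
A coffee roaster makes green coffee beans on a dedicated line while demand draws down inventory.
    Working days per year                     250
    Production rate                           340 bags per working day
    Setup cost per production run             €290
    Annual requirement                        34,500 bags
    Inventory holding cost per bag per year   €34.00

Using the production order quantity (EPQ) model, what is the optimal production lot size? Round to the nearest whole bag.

d = 34,500/250 = 138.0000 bags/day;  effective holding cost H(1 − d/p) = 34·(1 − 138.0000/340) = 20.20000
Q* = √(2DS / H_eff) = √(2·34,500·290 / 20.20000) ≈ 995.29

995 bags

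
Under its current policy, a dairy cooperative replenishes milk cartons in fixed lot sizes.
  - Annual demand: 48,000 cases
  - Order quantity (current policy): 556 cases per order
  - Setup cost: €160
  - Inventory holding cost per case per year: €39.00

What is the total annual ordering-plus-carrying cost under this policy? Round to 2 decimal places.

€24,654.95

Annual ordering cost = (D/Q)·S = (48,000/556) × 160 = €13,812.95
Annual holding cost  = (Q/2)·H = (556/2) × 39 = €10,842.00
Total = €13,812.95 + €10,842.00 = €24,654.95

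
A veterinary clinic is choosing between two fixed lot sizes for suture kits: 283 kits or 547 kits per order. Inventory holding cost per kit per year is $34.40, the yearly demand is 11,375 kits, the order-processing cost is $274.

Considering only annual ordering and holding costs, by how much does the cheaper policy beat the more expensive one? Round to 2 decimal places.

$774.55

For each Q, cost = (D/Q)·S + (Q/2)·H.
TC(283) = (11,375/283)×274 + (283/2)×34.4 = $15,880.85
TC(547) = (11,375/547)×274 + (547/2)×34.4 = $15,106.30
Lots of 547 are cheaper by $774.55.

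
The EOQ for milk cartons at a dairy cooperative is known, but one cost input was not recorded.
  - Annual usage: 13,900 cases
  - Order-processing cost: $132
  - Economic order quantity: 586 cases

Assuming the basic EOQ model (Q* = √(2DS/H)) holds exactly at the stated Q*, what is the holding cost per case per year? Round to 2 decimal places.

$10.69

EOQ relation: Q² = 2DS/H, so rearrange for the unknown.
H = 2DS / Q² = 2 × 13,900 × 132 / 586² = 10.6862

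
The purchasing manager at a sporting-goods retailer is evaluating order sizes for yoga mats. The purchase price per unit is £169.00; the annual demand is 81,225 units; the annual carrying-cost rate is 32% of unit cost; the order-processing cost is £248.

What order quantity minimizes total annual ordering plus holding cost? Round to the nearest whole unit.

H = i·C = 0.32 × £169 = £54.0800 per unit-year
Q* = √(2·D·S / H) = √(2·81,225·248 / 54.08) = √744,963.0 ≈ 863.11

863 units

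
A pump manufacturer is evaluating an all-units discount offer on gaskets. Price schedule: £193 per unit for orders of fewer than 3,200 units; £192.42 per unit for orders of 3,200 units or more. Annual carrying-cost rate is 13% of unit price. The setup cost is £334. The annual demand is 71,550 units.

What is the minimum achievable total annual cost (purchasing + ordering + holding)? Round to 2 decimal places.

£13,815,142.39

H₁ = 13%×£193 = £25.0900;  H₂ = 13%×£192.42 = £25.0146
EOQ₁ = √(2×71,550×334/25.0900) = 1,380.20  (< 3,200, feasible at tier 1)
EOQ₂ = √(2×71,550×334/25.0146) = 1,382.28  (< 3,200 → use Q = 3,200 at tier-2 price)
TC(tier 1 (EOQ₁), Q≈1,380.2) = £13,843,779.27
TC(tier 2, Q≈3,200.0) = £13,815,142.39
Minimum at tier 2: £13,815,142.39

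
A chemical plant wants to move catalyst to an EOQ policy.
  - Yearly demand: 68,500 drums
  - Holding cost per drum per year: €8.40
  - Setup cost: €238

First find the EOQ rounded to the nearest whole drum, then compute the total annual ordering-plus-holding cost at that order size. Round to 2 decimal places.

€16,549.63

2DS/H = 2·68,500·238/8.4 = 3,881,666.67
EOQ = √3,881,666.67 ≈ 1,970.19 → Q = 1,970 drums
Annual ordering cost = (D/Q)·S = (68,500/1,970) × 238 = €8,275.63
Annual holding cost  = (Q/2)·H = (1,970/2) × 8.4 = €8,274.00
Total = €8,275.63 + €8,274.00 = €16,549.63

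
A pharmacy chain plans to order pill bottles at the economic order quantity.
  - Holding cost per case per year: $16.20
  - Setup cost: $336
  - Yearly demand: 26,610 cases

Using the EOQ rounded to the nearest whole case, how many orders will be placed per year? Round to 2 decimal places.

Q* = √(2·D·S / H) = √(2·26,610·336 / 16.2) = √1,103,822.2 ≈ 1,050.63 → Q = 1,051
Orders per year = D/Q = 26,610 / 1,051 = 25.319

25.32 orders per year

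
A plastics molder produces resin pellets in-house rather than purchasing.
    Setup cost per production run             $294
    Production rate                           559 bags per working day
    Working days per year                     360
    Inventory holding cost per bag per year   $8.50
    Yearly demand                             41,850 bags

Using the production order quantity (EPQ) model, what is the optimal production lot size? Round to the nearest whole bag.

1,912 bags

Daily demand d = 41,850/360 = 116.250; p = 559; 1 − d/p = 0.79204
EPQ = √(2DS / (H(1 − d/p)))
    = √(2 × 41,850 × 294 / (8.5 × 0.79204)) ≈ 1,911.85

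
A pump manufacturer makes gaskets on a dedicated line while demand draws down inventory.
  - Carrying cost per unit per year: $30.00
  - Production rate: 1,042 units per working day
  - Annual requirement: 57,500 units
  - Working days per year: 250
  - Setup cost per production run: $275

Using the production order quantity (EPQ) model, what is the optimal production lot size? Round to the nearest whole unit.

d = 57,500/250 = 230.0000 units/day;  effective holding cost H(1 − d/p) = 30·(1 − 230.0000/1042) = 23.37812
Q* = √(2DS / H_eff) = √(2·57,500·275 / 23.37812) ≈ 1,163.08

1,163 units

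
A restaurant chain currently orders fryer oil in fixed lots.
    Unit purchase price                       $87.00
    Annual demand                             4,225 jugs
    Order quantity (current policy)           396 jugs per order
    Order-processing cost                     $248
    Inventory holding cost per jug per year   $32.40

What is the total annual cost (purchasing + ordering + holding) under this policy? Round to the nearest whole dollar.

Ordering: D/Q × S = 4,225/396 × $248 = $2,645.96
Holding:  Q/2 × H = 396/2 × $32.4 = $6,415.20
Purchase cost = D·C = 4,225 × 87 = $367,575.00
Total = $2,645.96 + $6,415.20 + $367,575.00 = $376,636.16

$376,636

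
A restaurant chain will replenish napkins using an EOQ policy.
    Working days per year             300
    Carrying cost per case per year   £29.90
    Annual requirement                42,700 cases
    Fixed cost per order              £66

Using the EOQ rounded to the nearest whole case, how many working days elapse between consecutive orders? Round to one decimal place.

Optimal lot size Q* = (2 × 42,700 × £66 / £29.9)^½ ≈ 434.18 → Q = 434 cases
Days between orders = 300 / (D/Q) = 300 / 98.387 ≈ 3.049

3.0 days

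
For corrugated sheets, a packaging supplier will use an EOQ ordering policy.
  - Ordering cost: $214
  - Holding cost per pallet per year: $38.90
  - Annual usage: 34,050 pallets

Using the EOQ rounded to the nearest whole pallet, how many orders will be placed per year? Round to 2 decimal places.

55.64 orders per year

EOQ = √(2DS/H) = √(2 × 34,050 × 214 / 38.9)
    = √(374,637.53) ≈ 612.08 → Q = 612
N = D/Q = 34,050/612 ≈ 55.637 orders/yr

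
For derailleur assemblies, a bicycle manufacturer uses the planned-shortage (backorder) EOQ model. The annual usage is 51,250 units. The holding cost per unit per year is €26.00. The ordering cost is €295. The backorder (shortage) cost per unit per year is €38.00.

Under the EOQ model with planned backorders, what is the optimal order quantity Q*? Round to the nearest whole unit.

1,400 units

Q* = √(2DS/H) · √((H + b)/b)
   = √(2 × 51,250 × 295 / 26) · √((26 + 38) / 38)
   = 1,078.416 × 1.2978 ≈ 1,399.54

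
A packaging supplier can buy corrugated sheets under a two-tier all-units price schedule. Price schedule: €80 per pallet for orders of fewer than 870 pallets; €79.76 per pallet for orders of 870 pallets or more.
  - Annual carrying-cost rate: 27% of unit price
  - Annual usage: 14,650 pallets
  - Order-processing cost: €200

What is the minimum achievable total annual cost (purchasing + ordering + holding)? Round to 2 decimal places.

H₁ = 27%×€80 = €21.6000;  H₂ = 27%×€79.76 = €21.5352
EOQ₁ = √(2×14,650×200/21.6000) = 520.86  (< 870, feasible at tier 1)
EOQ₂ = √(2×14,650×200/21.5352) = 521.64  (< 870 → use Q = 870 at tier-2 price)
TC(tier 1 (EOQ₁), Q≈520.9) = €1,183,250.60
TC(tier 2, Q≈870.0) = €1,181,219.63
Minimum at tier 2: €1,181,219.63

€1,181,219.63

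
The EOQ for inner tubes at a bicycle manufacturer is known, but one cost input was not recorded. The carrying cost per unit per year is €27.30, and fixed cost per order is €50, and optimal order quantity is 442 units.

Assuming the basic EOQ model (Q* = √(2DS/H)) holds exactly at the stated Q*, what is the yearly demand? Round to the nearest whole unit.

53,334 units per year

EOQ relation: Q² = 2DS/H, so rearrange for the unknown.
D = Q²H / (2S) = 442² × 27.3 / (2 × 50) = 53,334.37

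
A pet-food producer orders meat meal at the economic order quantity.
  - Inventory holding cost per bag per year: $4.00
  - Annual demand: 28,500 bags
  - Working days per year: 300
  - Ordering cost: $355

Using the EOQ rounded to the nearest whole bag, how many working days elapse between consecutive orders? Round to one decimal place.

23.7 days

Optimal lot size Q* = (2 × 28,500 × $355 / $4)^½ ≈ 2,249.17 → Q = 2,249 bags
Cycle time = (working days × Q)/D = (300 × 2,249) / 28,500 = 23.674 days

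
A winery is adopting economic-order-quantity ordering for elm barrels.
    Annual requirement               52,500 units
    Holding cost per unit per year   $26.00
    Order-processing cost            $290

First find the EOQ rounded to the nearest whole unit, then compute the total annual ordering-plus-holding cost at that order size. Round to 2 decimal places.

$28,137.16

2DS/H = 2·52,500·290/26 = 1,171,153.85
EOQ = √1,171,153.85 ≈ 1,082.20 → Q = 1,082 units
Orders/yr = 52,500/1,082 = 48.521; ordering cost = 48.521 × $290 = $14,071.16
Average inventory = 1,082/2 = 541; holding cost = 541 × $26 = $14,066.00
Total = $14,071.16 + $14,066.00 = $28,137.16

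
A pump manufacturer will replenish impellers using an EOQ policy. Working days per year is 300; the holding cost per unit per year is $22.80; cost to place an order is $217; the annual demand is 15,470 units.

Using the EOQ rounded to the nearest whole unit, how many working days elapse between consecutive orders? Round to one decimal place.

2DS/H = 2·15,470·217/22.8 = 294,472.81
EOQ = √294,472.81 ≈ 542.65 → Q = 543 units
Days between orders = 300 / (D/Q) = 300 / 28.490 ≈ 10.530

10.5 days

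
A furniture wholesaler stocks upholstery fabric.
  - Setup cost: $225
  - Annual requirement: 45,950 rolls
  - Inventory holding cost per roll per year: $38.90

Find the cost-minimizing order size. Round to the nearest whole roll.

EOQ = √(2DS/H) = √(2 × 45,950 × 225 / 38.9)
    = √(531,555.27) ≈ 729.08

729 rolls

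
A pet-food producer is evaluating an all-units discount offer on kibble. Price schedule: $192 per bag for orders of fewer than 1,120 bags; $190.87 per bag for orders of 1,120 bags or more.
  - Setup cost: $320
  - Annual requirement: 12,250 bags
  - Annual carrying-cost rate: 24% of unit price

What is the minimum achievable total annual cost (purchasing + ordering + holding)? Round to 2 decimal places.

H₁ = 24%×$192 = $46.0800;  H₂ = 24%×$190.87 = $45.8088
EOQ₁ = √(2×12,250×320/46.0800) = 412.48  (< 1,120, feasible at tier 1)
EOQ₂ = √(2×12,250×320/45.8088) = 413.70  (< 1,120 → use Q = 1,120 at tier-2 price)
TC(tier 1 (EOQ₁), Q≈412.5) = $2,371,007.03
TC(tier 2, Q≈1,120.0) = $2,367,310.43
Minimum at tier 2: $2,367,310.43

$2,367,310.43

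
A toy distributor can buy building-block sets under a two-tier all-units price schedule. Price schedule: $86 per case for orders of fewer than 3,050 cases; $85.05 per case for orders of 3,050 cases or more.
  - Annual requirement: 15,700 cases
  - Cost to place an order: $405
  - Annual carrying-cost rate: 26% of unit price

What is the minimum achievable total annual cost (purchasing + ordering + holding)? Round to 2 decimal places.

$1,367,062.74

H₁ = 26%×$86 = $22.3600;  H₂ = 26%×$85.05 = $22.1130
EOQ₁ = √(2×15,700×405/22.3600) = 754.15  (< 3,050, feasible at tier 1)
EOQ₂ = √(2×15,700×405/22.1130) = 758.35  (< 3,050 → use Q = 3,050 at tier-2 price)
TC(tier 1 (EOQ₁), Q≈754.1) = $1,367,062.74
TC(tier 2, Q≈3,050.0) = $1,371,092.08
Minimum at tier 1 (EOQ₁): $1,367,062.74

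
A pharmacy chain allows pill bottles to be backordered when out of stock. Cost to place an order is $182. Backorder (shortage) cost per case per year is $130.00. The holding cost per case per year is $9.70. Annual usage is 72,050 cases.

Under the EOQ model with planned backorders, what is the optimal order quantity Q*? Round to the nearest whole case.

1,705 cases

Basic EOQ = √(2·72,050·182/9.7) = 1,644.303
Backorder adjustment √((H+b)/b) = √((9.7+130)/130) = 1.0366
Q* = 1,644.303 × 1.0366 ≈ 1,704.54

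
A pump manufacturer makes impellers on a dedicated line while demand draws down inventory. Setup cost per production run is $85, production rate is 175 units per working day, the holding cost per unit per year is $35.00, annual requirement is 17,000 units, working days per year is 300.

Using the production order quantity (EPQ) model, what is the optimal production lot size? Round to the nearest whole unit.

d = 17,000/300 = 56.6667 units/day;  effective holding cost H(1 − d/p) = 35·(1 − 56.6667/175) = 23.66667
Q* = √(2DS / H_eff) = √(2·17,000·85 / 23.66667) ≈ 349.45

349 units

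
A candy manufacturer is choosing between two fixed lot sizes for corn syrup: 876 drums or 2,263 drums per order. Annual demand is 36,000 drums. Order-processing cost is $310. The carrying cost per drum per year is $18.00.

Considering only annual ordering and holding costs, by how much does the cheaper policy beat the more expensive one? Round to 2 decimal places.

Annual cost at Q: ordering D·S/Q plus holding Q·H/2.
TC(876) = (36,000/876)×310 + (876/2)×18 = $20,623.73
TC(2,263) = (36,000/2,263)×310 + (2,263/2)×18 = $25,298.51
Cheaper: Q = 876.  Difference = $4,674.78

$4,674.78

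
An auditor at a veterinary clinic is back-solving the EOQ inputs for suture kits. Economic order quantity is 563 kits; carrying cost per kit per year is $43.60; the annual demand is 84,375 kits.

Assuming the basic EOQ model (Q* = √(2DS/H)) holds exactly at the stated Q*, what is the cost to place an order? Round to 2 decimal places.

Since Q* = (2DS/H)^½, squaring gives Q*²·H = 2DS.
S = Q²H / (2D) = 563² × 43.6 / (2 × 84,375) = 81.8954

$81.90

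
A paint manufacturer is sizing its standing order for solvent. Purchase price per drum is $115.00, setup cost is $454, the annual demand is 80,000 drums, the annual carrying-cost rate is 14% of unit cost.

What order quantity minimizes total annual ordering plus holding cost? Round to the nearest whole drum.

2,124 drums

H = i·C = 0.14 × $115 = $16.1000 per drum-year
Optimal lot size Q* = (2 × 80,000 × $454 / $16.1)^½ ≈ 2,124.10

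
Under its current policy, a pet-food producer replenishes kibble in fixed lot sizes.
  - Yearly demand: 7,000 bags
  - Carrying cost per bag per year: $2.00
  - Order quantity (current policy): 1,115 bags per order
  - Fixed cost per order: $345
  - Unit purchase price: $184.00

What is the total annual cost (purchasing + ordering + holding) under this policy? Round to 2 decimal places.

Orders/yr = 7,000/1,115 = 6.278; ordering cost = 6.278 × $345 = $2,165.92
Average inventory = 1,115/2 = 557.5; holding cost = 557.5 × $2 = $1,115.00
Purchase cost = D·C = 7,000 × 184 = $1,288,000.00
Total = $2,165.92 + $1,115.00 + $1,288,000.00 = $1,291,280.92

$1,291,280.92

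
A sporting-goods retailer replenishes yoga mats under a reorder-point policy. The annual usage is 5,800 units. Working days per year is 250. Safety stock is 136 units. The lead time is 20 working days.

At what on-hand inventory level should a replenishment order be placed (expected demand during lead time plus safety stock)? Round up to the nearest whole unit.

Daily demand d = 5,800 / 250 = 23.200 units/day
Demand during lead time = 23.200 × 20 = 464.00
Reorder point = 464.00 + 136 = 600.00 → round up

600 units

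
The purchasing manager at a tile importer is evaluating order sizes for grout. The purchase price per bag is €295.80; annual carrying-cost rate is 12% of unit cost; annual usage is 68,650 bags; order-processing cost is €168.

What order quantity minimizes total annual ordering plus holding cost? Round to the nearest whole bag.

Holding cost per bag per year: H = 12% × €295.8 = €35.4960
Optimal lot size Q* = (2 × 68,650 × €168 / €35.496)^½ ≈ 806.12

806 bags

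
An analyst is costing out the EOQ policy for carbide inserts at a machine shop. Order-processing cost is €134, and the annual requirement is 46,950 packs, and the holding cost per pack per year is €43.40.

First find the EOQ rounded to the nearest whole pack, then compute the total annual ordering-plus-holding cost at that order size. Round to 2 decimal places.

€23,368.47

EOQ = √(2DS/H) = √(2 × 46,950 × 134 / 43.4)
    = √(289,921.66) ≈ 538.44 → Q = 538 packs
Annual ordering cost = (D/Q)·S = (46,950/538) × 134 = €11,693.87
Annual holding cost  = (Q/2)·H = (538/2) × 43.4 = €11,674.60
Total = €11,693.87 + €11,674.60 = €23,368.47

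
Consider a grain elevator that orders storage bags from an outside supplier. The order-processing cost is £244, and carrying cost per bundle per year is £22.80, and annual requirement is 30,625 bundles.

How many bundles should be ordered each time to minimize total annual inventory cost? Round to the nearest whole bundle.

EOQ = √(2DS/H) = √(2 × 30,625 × 244 / 22.8)
    = √(655,482.46) ≈ 809.62

810 bundles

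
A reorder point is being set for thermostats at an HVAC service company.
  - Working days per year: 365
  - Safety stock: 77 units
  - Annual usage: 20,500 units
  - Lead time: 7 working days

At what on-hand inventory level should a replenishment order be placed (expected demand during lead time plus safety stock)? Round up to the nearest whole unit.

Daily demand d = 20,500 / 365 = 56.164 units/day
Demand during lead time = 56.164 × 7 = 393.15
Reorder point = 393.15 + 77 = 470.15 → round up

471 units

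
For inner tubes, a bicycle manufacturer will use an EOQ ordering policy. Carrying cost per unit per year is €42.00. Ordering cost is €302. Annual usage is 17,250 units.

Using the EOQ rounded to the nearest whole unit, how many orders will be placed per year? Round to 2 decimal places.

34.64 orders per year

EOQ = √(2DS/H) = √(2 × 17,250 × 302 / 42)
    = √(248,071.43) ≈ 498.07 → Q = 498
Orders per year = D/Q = 17,250 / 498 = 34.639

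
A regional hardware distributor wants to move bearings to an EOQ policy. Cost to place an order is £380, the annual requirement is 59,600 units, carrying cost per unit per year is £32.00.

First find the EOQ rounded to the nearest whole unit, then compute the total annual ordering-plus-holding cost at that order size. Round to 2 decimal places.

Optimal lot size Q* = (2 × 59,600 × £380 / £32)^½ ≈ 1,189.75 → Q = 1,190 units
Annual ordering cost = (D/Q)·S = (59,600/1,190) × 380 = £19,031.93
Annual holding cost  = (Q/2)·H = (1,190/2) × 32 = £19,040.00
Total = £19,031.93 + £19,040.00 = £38,071.93

£38,071.93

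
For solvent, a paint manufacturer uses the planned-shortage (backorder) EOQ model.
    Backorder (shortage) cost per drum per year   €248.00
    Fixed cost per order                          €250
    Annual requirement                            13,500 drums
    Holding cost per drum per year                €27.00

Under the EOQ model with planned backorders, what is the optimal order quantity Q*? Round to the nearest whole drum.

Q* = √(2DS/H) · √((H + b)/b)
   = √(2 × 13,500 × 250 / 27) · √((27 + 248) / 248)
   = 500.000 × 1.0530 ≈ 526.51

527 drums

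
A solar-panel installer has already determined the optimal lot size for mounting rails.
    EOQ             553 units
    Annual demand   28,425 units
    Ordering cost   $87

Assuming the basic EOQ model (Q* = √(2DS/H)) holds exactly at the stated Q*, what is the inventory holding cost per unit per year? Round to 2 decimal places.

$16.17

Since Q* = (2DS/H)^½, squaring gives Q*²·H = 2DS.
H = 2DS / Q² = 2 × 28,425 × 87 / 553² = 16.1733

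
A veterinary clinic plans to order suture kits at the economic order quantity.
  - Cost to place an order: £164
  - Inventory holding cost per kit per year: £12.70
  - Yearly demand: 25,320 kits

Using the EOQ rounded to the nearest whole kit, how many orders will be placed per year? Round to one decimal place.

2DS/H = 2·25,320·164/12.7 = 653,933.86
EOQ = √653,933.86 ≈ 808.66 → Q = 809
Orders per year = D/Q = 25,320 / 809 = 31.298

31.3 orders per year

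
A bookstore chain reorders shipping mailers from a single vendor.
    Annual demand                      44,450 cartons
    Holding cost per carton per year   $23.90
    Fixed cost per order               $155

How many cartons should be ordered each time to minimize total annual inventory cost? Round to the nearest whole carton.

Optimal lot size Q* = (2 × 44,450 × $155 / $23.9)^½ ≈ 759.31

759 cartons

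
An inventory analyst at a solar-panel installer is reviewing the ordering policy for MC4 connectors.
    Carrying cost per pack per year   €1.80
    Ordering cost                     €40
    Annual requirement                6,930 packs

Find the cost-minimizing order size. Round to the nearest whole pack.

Q* = √(2·D·S / H) = √(2·6,930·40 / 1.8) = √308,000.0 ≈ 554.98

555 packs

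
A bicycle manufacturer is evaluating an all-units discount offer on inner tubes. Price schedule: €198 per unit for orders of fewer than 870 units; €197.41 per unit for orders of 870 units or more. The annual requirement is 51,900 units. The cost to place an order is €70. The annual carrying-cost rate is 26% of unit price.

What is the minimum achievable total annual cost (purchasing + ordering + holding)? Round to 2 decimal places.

€10,272,081.93

H₁ = 26%×€198 = €51.4800;  H₂ = 26%×€197.41 = €51.3266
EOQ₁ = √(2×51,900×70/51.4800) = 375.69  (< 870, feasible at tier 1)
EOQ₂ = √(2×51,900×70/51.3266) = 376.25  (< 870 → use Q = 870 at tier-2 price)
TC(tier 1 (EOQ₁), Q≈375.7) = €10,295,540.47
TC(tier 2, Q≈870.0) = €10,272,081.93
Minimum at tier 2: €10,272,081.93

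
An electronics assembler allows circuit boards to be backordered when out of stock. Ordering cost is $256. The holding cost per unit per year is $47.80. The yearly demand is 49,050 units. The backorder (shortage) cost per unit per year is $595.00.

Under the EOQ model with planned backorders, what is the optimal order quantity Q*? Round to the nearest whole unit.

Basic EOQ = √(2·49,050·256/47.8) = 724.837
Backorder adjustment √((H+b)/b) = √((47.8+595)/595) = 1.0394
Q* = 724.837 × 1.0394 ≈ 753.39

753 units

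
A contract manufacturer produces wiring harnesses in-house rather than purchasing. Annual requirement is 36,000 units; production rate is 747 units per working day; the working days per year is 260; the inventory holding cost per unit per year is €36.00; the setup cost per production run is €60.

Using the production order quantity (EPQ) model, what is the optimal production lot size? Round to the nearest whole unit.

384 units

Daily demand d = 36,000/260 = 138.462; p = 747; 1 − d/p = 0.81464
EPQ = √(2DS / (H(1 − d/p)))
    = √(2 × 36,000 × 60 / (36 × 0.81464)) ≈ 383.80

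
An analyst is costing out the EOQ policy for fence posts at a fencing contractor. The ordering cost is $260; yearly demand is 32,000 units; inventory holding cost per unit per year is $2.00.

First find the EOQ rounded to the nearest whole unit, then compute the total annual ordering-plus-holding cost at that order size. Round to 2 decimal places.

Q* = √(2·D·S / H) = √(2·32,000·260 / 2) = √8,320,000.0 ≈ 2,884.44 → Q = 2,884 units
Ordering: D/Q × S = 32,000/2,884 × $260 = $2,884.88
Holding:  Q/2 × H = 2,884/2 × $2 = $2,884.00
Total = $2,884.88 + $2,884.00 = $5,768.88

$5,768.88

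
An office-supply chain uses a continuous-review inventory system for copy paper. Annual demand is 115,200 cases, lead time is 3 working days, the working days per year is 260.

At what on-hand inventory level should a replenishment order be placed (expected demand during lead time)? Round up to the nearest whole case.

1,330 cases

Daily demand d = 115,200 / 260 = 443.077 cases/day
Demand during lead time = 443.077 × 3 = 1,329.23
Reorder point = 1,329.23 → round up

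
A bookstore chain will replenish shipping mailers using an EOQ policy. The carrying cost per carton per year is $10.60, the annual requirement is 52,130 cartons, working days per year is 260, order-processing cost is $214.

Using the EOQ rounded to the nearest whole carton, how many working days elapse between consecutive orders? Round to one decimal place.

2DS/H = 2·52,130·214/10.6 = 2,104,871.70
EOQ = √2,104,871.70 ≈ 1,450.82 → Q = 1,451 cartons
T = Q/D × 260 days = 1,451/52,130 × 260 = 7.237 days

7.2 days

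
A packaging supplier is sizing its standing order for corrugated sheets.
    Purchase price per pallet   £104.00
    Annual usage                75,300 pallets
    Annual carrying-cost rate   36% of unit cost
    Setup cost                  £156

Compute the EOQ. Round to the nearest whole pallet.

792 pallets

Carrying cost H = £104 × 36% = £37.4400/pallet/yr
2DS/H = 2·75,300·156/37.44 = 627,500.00
EOQ = √627,500.00 ≈ 792.15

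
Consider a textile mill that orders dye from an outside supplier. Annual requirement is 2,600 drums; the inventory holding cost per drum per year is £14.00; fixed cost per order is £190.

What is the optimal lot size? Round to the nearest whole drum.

266 drums

EOQ = √(2DS/H) = √(2 × 2,600 × 190 / 14)
    = √(70,571.43) ≈ 265.65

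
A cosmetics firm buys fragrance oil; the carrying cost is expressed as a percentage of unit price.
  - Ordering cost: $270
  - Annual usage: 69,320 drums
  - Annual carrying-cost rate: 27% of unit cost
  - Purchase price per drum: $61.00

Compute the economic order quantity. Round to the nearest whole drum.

H = i·C = 0.27 × $61 = $16.4700 per drum-year
Optimal lot size Q* = (2 × 69,320 × $270 / $16.47)^½ ≈ 1,507.58

1,508 drums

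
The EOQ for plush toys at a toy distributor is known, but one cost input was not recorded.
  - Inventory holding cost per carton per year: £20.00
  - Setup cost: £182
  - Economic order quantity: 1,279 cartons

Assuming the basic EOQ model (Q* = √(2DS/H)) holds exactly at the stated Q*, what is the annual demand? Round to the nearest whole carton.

89,881 cartons per year

EOQ relation: Q² = 2DS/H, so rearrange for the unknown.
D = Q²H / (2S) = 1,279² × 20 / (2 × 182) = 89,881.37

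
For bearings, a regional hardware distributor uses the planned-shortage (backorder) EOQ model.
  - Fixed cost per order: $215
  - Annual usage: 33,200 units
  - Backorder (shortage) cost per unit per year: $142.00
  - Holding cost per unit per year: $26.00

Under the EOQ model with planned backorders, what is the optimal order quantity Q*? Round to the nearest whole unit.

Q* = √(2DS/H) · √((H + b)/b)
   = √(2 × 33,200 × 215 / 26) · √((26 + 142) / 142)
   = 740.997 × 1.0877 ≈ 805.99

806 units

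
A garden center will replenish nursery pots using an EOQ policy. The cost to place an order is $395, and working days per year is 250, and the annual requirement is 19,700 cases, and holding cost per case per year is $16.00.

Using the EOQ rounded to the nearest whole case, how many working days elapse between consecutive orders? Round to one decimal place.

12.5 days

2DS/H = 2·19,700·395/16 = 972,687.50
EOQ = √972,687.50 ≈ 986.25 → Q = 986 cases
Cycle time = (working days × Q)/D = (250 × 986) / 19,700 = 12.513 days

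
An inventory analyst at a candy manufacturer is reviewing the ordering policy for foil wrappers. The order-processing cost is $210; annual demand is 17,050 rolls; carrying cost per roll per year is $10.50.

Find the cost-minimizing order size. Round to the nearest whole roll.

2DS/H = 2·17,050·210/10.5 = 682,000.00
EOQ = √682,000.00 ≈ 825.83

826 rolls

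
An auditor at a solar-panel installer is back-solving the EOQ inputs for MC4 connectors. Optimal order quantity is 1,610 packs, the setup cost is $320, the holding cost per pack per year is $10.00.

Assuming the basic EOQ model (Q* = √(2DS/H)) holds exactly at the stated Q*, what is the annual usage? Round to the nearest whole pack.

EOQ relation: Q² = 2DS/H, so rearrange for the unknown.
D = Q²H / (2S) = 1,610² × 10 / (2 × 320) = 40,501.56

40,502 packs per year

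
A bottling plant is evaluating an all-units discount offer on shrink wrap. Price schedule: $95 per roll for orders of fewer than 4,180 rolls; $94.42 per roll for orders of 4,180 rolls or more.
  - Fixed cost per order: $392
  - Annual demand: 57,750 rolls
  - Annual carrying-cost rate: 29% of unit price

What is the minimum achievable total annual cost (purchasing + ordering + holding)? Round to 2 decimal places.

$5,515,398.75

H₁ = 29%×$95 = $27.5500;  H₂ = 29%×$94.42 = $27.3818
EOQ₁ = √(2×57,750×392/27.5500) = 1,281.96  (< 4,180, feasible at tier 1)
EOQ₂ = √(2×57,750×392/27.3818) = 1,285.89  (< 4,180 → use Q = 4,180 at tier-2 price)
TC(tier 1 (EOQ₁), Q≈1,282.0) = $5,521,567.90
TC(tier 2, Q≈4,180.0) = $5,515,398.75
Minimum at tier 2: $5,515,398.75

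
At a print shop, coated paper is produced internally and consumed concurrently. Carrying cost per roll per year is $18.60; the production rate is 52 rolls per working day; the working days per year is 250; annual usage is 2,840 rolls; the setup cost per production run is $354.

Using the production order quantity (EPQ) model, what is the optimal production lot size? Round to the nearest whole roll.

d = 2,840/250 = 11.3600 rolls/day;  effective holding cost H(1 − d/p) = 18.6·(1 − 11.3600/52) = 14.53662
Q* = √(2DS / H_eff) = √(2·2,840·354 / 14.53662) ≈ 371.92

372 rolls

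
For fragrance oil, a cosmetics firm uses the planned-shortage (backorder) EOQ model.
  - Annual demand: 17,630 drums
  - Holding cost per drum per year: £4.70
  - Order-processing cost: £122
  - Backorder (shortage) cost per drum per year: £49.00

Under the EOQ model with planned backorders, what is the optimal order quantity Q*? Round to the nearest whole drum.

1,002 drums

Q* = √(2DS/H) · √((H + b)/b)
   = √(2 × 17,630 × 122 / 4.7) · √((4.7 + 49) / 49)
   = 956.692 × 1.0469 ≈ 1,001.52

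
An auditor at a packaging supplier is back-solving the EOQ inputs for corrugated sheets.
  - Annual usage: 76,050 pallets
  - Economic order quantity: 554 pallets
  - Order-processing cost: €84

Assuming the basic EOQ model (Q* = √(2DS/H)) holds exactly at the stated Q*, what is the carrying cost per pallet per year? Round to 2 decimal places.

From Q* = √(2DS/H) ⇒ Q*² = 2DS/H.
H = 2DS / Q² = 2 × 76,050 × 84 / 554² = 41.6283

€41.63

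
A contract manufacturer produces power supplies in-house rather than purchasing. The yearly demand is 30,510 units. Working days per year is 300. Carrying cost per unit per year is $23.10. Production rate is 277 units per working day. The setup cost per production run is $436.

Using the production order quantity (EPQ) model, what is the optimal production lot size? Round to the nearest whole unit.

d = 30,510/300 = 101.7000 units/day;  effective holding cost H(1 − d/p) = 23.1·(1 − 101.7000/277) = 14.61888
Q* = √(2DS / H_eff) = √(2·30,510·436 / 14.61888) ≈ 1,349.03

1,349 units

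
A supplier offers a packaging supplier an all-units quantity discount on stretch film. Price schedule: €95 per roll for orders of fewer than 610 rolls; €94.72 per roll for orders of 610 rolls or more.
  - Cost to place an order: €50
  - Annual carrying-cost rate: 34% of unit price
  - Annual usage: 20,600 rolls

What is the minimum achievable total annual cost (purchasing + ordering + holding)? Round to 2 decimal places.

€1,962,742.99

H₁ = 34%×€95 = €32.3000;  H₂ = 34%×€94.72 = €32.2048
EOQ₁ = √(2×20,600×50/32.3000) = 252.54  (< 610, feasible at tier 1)
EOQ₂ = √(2×20,600×50/32.2048) = 252.91  (< 610 → use Q = 610 at tier-2 price)
TC(tier 1 (EOQ₁), Q≈252.5) = €1,965,157.08
TC(tier 2, Q≈610.0) = €1,962,742.99
Minimum at tier 2: €1,962,742.99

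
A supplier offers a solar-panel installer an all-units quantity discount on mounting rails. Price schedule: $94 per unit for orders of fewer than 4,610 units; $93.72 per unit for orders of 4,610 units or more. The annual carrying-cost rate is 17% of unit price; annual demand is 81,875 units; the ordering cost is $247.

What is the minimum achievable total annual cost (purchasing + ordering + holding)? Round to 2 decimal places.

$7,714,435.98

H₁ = 17%×$94 = $15.9800;  H₂ = 17%×$93.72 = $15.9324
EOQ₁ = √(2×81,875×247/15.9800) = 1,590.93  (< 4,610, feasible at tier 1)
EOQ₂ = √(2×81,875×247/15.9324) = 1,593.30  (< 4,610 → use Q = 4,610 at tier-2 price)
TC(tier 1 (EOQ₁), Q≈1,590.9) = $7,721,673.04
TC(tier 2, Q≈4,610.0) = $7,714,435.98
Minimum at tier 2: $7,714,435.98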